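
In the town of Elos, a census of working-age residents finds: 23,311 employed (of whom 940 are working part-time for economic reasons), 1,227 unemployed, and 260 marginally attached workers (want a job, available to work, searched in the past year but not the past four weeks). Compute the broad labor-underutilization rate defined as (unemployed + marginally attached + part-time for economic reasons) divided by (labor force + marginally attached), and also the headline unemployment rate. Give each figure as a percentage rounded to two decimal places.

Labor force = 23,311 + 1,227 = 24,538.
Numerator = 1,227 + 260 + 940 = 2,427.
Denominator = 24,538 + 260 = 24,798.
Broad rate = 2,427 / 24,798 = 9.79%.
Headline unemployment rate = 1,227 / 24,538 = 5.00%.

Broad underutilization rate ≈ 9.79%; headline unemployment rate ≈ 5.00%.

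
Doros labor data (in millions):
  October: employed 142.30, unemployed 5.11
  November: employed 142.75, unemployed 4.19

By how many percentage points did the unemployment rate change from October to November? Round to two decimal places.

October: labor force = 142.30 + 5.11 = 147.41; u = 5.11/147.41 = 3.47%.
November: labor force = 142.75 + 4.19 = 146.94; u = 4.19/146.94 = 2.85%.
Change = 2.85% − 3.47% = −0.62 pp.

The unemployment rate changed by −0.62 percentage points.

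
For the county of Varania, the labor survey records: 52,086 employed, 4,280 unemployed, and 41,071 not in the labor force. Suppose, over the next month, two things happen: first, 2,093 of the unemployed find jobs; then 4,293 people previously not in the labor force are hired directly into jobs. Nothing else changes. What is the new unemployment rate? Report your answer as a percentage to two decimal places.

Initially, labor force = 52,086 + 4,280 = 56,366, so u = 4,280/56,366 = 7.59%.
After the first change, unemployed falls and employed rises by 2,093; labor force unchanged → E = 54,179, U = 2,187, labor force = 56,366.
After the second change, employed and labor force both rise by 4,293; unemployed unchanged → E = 58,472, U = 2,187, labor force = 60,659.
New unemployment rate = 2,187 / 60,659 = 3.61%.

New unemployment rate ≈ 3.61%.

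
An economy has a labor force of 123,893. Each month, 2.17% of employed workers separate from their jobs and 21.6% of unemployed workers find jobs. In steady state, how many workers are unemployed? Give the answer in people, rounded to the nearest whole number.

About 11,310 are unemployed in steady state.

Steady-state unemployment rate u* = s/(s+f) = 2.17/(2.17+21.6) = 0.091292.
Unemployed = u* × labor force = 0.091292 × 123,893 ≈ 11,310.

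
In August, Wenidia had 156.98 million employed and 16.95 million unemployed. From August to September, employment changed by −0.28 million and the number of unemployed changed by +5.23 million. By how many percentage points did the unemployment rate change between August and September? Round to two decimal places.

The unemployment rate changed by +2.65 percentage points.

August: labor force = 156.98 + 16.95 = 173.93; u = 16.95/173.93 = 9.75%.
September: labor force = 156.70 + 22.18 = 178.88; u = 22.18/178.88 = 12.40%.
Change = 12.40% − 9.75% = +2.65 pp.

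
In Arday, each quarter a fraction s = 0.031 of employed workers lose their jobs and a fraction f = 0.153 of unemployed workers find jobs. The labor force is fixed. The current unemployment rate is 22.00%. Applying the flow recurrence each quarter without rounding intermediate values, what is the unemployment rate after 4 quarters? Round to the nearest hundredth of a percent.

With a fixed labor force, u_{t+1} = u_t + s·(1−u_t) − f·u_t = u_t·(1−s−f) + s.
Here 1−s−f = 0.816 and s = 0.031.
u_1 = 0.220000 × 0.816 + 0.031 = 0.210520.
u_2 = 0.210520 × 0.816 + 0.031 = 0.202784.
u_3 = 0.202784 × 0.816 + 0.031 = 0.196472.
u_4 = 0.196472 × 0.816 + 0.031 = 0.191321.

Unemployment rate after four quarters ≈ 19.13%.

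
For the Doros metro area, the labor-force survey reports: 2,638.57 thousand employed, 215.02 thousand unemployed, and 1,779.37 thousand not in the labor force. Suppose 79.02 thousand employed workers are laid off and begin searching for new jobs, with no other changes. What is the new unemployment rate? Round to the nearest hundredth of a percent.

Initially, labor force = 2,638.57 + 215.02 = 2,853.59 thousand, so u = 215.02/2,853.59 = 7.54%.
After the change, employed falls and unemployed rises by 79.02; labor force unchanged → E = 2,559.55, U = 294.04, labor force = 2,853.59 thousand.
New unemployment rate = 294.04 / 2,853.59 = 10.30%.

New unemployment rate ≈ 10.30%.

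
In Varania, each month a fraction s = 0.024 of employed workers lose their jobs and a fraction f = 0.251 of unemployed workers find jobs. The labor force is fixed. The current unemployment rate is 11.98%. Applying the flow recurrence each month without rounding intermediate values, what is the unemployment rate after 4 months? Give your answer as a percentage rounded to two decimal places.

Unemployment rate after four months ≈ 9.63%.

With a fixed labor force, u_{t+1} = u_t + s·(1−u_t) − f·u_t = u_t·(1−s−f) + s.
Here 1−s−f = 0.725 and s = 0.024.
u_1 = 0.119800 × 0.725 + 0.024 = 0.110855.
u_2 = 0.110855 × 0.725 + 0.024 = 0.104370.
u_3 = 0.104370 × 0.725 + 0.024 = 0.099668.
u_4 = 0.099668 × 0.725 + 0.024 = 0.096259.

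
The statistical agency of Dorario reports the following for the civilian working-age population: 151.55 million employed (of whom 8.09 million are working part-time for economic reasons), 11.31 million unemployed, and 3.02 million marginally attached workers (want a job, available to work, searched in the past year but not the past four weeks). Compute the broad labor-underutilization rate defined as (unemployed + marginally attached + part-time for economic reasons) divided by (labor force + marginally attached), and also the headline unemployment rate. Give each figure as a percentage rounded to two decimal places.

Labor force = 151.55 + 11.31 = 162.86 million.
Numerator = 11.31 + 3.02 + 8.09 = 22.42 million.
Denominator = 162.86 + 3.02 = 165.88 million.
Broad rate = 22.42 / 165.88 = 13.52%.
Headline unemployment rate = 11.31 / 162.86 = 6.94%.

Broad underutilization rate ≈ 13.52%; headline unemployment rate ≈ 6.94%.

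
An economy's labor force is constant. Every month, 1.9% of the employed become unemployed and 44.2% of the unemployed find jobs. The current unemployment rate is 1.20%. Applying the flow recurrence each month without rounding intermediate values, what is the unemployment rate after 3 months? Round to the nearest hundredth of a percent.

With a fixed labor force, u_{t+1} = u_t + s·(1−u_t) − f·u_t = u_t·(1−s−f) + s.
Here 1−s−f = 0.539 and s = 0.019.
u_1 = 0.012000 × 0.539 + 0.019 = 0.025468.
u_2 = 0.025468 × 0.539 + 0.019 = 0.032727.
u_3 = 0.032727 × 0.539 + 0.019 = 0.036640.

Unemployment rate after three months ≈ 3.66%.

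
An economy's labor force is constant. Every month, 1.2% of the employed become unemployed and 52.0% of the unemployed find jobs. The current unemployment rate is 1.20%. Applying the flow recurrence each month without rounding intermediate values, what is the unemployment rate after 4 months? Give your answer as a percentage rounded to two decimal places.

With a fixed labor force, u_{t+1} = u_t + s·(1−u_t) − f·u_t = u_t·(1−s−f) + s.
Here 1−s−f = 0.468 and s = 0.012.
u_1 = 0.012000 × 0.468 + 0.012 = 0.017616.
u_2 = 0.017616 × 0.468 + 0.012 = 0.020244.
u_3 = 0.020244 × 0.468 + 0.012 = 0.021474.
u_4 = 0.021474 × 0.468 + 0.012 = 0.022050.

Unemployment rate after four months ≈ 2.20%.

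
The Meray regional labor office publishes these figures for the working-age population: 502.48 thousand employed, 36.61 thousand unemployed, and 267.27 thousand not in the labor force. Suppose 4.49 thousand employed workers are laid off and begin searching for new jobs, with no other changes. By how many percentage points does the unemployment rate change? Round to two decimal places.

The unemployment rate changes by +0.83 percentage points.

Initially, labor force = 502.48 + 36.61 = 539.09 thousand, so u = 36.61/539.09 = 6.79%.
After the change, employed falls and unemployed rises by 4.49; labor force unchanged → E = 497.99, U = 41.10, labor force = 539.09 thousand.
New unemployment rate = 41.10 / 539.09 = 7.62%.
Change = 7.62% − 6.79% = +0.83 percentage points.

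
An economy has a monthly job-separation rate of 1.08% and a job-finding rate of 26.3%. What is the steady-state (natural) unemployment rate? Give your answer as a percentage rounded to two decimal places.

At steady state the flows balance: s·E = f·U, so U/(E+U) = s/(s+f).
u* = 1.08 / (1.08 + 26.3) = 1.08 / 27.38 = 3.94%.

Steady-state unemployment rate ≈ 3.94%.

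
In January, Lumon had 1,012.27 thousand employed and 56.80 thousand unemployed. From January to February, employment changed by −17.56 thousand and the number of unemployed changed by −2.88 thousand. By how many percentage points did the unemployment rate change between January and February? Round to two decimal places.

The unemployment rate changed by −0.17 percentage points.

January: labor force = 1,012.27 + 56.80 = 1,069.07; u = 56.80/1,069.07 = 5.31%.
February: labor force = 994.71 + 53.92 = 1,048.63; u = 53.92/1,048.63 = 5.14%.
Change = 5.14% − 5.31% = −0.17 pp.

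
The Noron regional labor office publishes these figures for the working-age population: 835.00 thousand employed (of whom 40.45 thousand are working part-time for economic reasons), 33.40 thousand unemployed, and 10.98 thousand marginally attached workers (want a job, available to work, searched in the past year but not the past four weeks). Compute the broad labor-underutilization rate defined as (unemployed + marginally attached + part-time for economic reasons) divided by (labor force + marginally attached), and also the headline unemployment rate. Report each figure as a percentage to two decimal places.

Broad underutilization rate ≈ 9.65%; headline unemployment rate ≈ 3.85%.

Labor force = 835.00 + 33.40 = 868.40 thousand.
Numerator = 33.40 + 10.98 + 40.45 = 84.83 thousand.
Denominator = 868.40 + 10.98 = 879.38 thousand.
Broad rate = 84.83 / 879.38 = 9.65%.
Headline unemployment rate = 33.40 / 868.40 = 3.85%.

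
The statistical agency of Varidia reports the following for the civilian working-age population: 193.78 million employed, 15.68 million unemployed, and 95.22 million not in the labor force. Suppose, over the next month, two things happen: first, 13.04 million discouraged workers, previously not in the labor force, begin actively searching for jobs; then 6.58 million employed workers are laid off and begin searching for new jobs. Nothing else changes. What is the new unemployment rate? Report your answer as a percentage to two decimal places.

Initially, labor force = 193.78 + 15.68 = 209.46 million, so u = 15.68/209.46 = 7.49%.
After the first change, unemployed and labor force both rise by 13.04 → E = 193.78, U = 28.72, labor force = 222.50 million.
After the second change, employed falls and unemployed rises by 6.58; labor force unchanged → E = 187.20, U = 35.30, labor force = 222.50 million.
New unemployment rate = 35.30 / 222.50 = 15.87%.

New unemployment rate ≈ 15.87%.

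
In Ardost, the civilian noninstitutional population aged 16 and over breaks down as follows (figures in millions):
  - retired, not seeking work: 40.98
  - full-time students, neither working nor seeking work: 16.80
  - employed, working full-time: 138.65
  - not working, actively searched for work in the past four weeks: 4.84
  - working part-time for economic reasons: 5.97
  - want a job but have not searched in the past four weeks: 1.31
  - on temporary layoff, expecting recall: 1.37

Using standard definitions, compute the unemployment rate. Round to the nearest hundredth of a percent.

Employed = 138.65 + 5.97 = 144.62 million (anyone who worked, including part-time for economic reasons, counts as employed).
Unemployed = 4.84 + 1.37 = 6.21 million (jobless and actively searching, or on temporary layoff).
Labor force = 144.62 + 6.21 = 150.83 million.
Unemployment rate = 6.21 / 150.83 = 4.12%.

Unemployment rate ≈ 4.12%.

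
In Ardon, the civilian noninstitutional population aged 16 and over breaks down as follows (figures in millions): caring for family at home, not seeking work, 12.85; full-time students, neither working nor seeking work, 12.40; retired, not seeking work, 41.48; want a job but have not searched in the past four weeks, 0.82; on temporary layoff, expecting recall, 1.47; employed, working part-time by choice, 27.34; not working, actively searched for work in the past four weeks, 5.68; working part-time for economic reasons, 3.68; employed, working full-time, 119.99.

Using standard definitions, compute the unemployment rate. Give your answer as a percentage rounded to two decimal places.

Employed = 27.34 + 3.68 + 119.99 = 151.01 million (anyone who worked, including part-time for economic reasons, counts as employed).
Unemployed = 1.47 + 5.68 = 7.15 million (jobless and actively searching, or on temporary layoff).
Labor force = 151.01 + 7.15 = 158.16 million.
Unemployment rate = 7.15 / 158.16 = 4.52%.

Unemployment rate ≈ 4.52%.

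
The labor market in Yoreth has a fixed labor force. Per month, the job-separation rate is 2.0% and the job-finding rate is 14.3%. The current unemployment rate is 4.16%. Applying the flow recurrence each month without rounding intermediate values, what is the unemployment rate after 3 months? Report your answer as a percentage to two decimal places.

With a fixed labor force, u_{t+1} = u_t + s·(1−u_t) − f·u_t = u_t·(1−s−f) + s.
Here 1−s−f = 0.837 and s = 0.020.
u_1 = 0.041600 × 0.837 + 0.020 = 0.054819.
u_2 = 0.054819 × 0.837 + 0.020 = 0.065884.
u_3 = 0.065884 × 0.837 + 0.020 = 0.075145.

Unemployment rate after three months ≈ 7.51%.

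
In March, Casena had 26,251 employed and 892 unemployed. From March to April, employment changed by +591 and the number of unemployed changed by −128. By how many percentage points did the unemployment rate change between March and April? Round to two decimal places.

The unemployment rate changed by −0.52 percentage points.

March: labor force = 26,251 + 892 = 27,143; u = 892/27,143 = 3.29%.
April: labor force = 26,842 + 764 = 27,606; u = 764/27,606 = 2.77%.
Change = 2.77% − 3.29% = −0.52 pp.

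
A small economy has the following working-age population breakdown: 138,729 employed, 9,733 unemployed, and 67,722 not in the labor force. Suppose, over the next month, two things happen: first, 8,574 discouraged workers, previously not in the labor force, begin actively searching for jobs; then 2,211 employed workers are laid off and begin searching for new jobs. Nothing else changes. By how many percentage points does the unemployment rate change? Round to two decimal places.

The unemployment rate changes by +6.51 percentage points.

Initially, labor force = 138,729 + 9,733 = 148,462, so u = 9,733/148,462 = 6.56%.
After the first change, unemployed and labor force both rise by 8,574 → E = 138,729, U = 18,307, labor force = 157,036.
After the second change, employed falls and unemployed rises by 2,211; labor force unchanged → E = 136,518, U = 20,518, labor force = 157,036.
New unemployment rate = 20,518 / 157,036 = 13.07%.
Change = 13.07% − 6.56% = +6.51 percentage points.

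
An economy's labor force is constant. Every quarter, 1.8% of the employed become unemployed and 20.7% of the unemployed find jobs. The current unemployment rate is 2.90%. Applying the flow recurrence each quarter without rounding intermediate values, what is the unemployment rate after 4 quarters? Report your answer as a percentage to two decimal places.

With a fixed labor force, u_{t+1} = u_t + s·(1−u_t) − f·u_t = u_t·(1−s−f) + s.
Here 1−s−f = 0.775 and s = 0.018.
u_1 = 0.029000 × 0.775 + 0.018 = 0.040475.
u_2 = 0.040475 × 0.775 + 0.018 = 0.049368.
u_3 = 0.049368 × 0.775 + 0.018 = 0.056260.
u_4 = 0.056260 × 0.775 + 0.018 = 0.061602.

Unemployment rate after four quarters ≈ 6.16%.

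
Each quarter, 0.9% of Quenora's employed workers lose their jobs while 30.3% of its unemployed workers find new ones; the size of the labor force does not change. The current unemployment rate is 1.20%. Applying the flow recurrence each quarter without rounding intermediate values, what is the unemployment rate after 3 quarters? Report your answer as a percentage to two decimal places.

Unemployment rate after three quarters ≈ 2.34%.

With a fixed labor force, u_{t+1} = u_t + s·(1−u_t) − f·u_t = u_t·(1−s−f) + s.
Here 1−s−f = 0.688 and s = 0.009.
u_1 = 0.012000 × 0.688 + 0.009 = 0.017256.
u_2 = 0.017256 × 0.688 + 0.009 = 0.020872.
u_3 = 0.020872 × 0.688 + 0.009 = 0.023360.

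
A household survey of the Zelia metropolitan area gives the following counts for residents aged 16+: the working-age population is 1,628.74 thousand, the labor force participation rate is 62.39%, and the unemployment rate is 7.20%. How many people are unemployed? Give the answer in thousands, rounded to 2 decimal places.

About 73.16 thousand are unemployed.

Labor force = 0.6239 × 1,628.74 = 1,016.17 thousand.
Unemployed = 0.0720 × 1,016.17 ≈ 73.16 thousand.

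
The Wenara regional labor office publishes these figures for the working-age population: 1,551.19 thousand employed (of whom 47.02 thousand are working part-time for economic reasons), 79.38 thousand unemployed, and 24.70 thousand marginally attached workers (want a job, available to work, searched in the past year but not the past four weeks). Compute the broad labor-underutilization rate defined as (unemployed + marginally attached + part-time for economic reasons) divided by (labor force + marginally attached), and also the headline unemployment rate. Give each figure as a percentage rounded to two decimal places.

Labor force = 1,551.19 + 79.38 = 1,630.57 thousand.
Numerator = 79.38 + 24.70 + 47.02 = 151.10 thousand.
Denominator = 1,630.57 + 24.70 = 1,655.27 thousand.
Broad rate = 151.10 / 1,655.27 = 9.13%.
Headline unemployment rate = 79.38 / 1,630.57 = 4.87%.

Broad underutilization rate ≈ 9.13%; headline unemployment rate ≈ 4.87%.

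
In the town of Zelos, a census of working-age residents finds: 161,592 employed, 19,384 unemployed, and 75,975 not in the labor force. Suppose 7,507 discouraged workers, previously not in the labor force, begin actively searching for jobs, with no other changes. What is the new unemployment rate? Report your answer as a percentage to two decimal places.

Initially, labor force = 161,592 + 19,384 = 180,976, so u = 19,384/180,976 = 10.71%.
After the change, unemployed and labor force both rise by 7,507 → E = 161,592, U = 26,891, labor force = 188,483.
New unemployment rate = 26,891 / 188,483 = 14.27%.

New unemployment rate ≈ 14.27%.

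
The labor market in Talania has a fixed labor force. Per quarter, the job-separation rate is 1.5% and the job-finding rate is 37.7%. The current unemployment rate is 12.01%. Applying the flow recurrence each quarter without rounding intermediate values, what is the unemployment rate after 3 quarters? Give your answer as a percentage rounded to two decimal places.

With a fixed labor force, u_{t+1} = u_t + s·(1−u_t) − f·u_t = u_t·(1−s−f) + s.
Here 1−s−f = 0.608 and s = 0.015.
u_1 = 0.120100 × 0.608 + 0.015 = 0.088021.
u_2 = 0.088021 × 0.608 + 0.015 = 0.068517.
u_3 = 0.068517 × 0.608 + 0.015 = 0.056658.

Unemployment rate after three quarters ≈ 5.67%.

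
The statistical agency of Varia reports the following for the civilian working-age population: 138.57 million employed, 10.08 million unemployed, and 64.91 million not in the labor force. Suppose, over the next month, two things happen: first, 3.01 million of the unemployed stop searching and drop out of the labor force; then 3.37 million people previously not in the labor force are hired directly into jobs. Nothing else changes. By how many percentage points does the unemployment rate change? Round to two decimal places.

The unemployment rate changes by −2.04 percentage points.

Initially, labor force = 138.57 + 10.08 = 148.65 million, so u = 10.08/148.65 = 6.78%.
After the first change, unemployed and labor force both fall by 3.01 → E = 138.57, U = 7.07, labor force = 145.64 million.
After the second change, employed and labor force both rise by 3.37; unemployed unchanged → E = 141.94, U = 7.07, labor force = 149.01 million.
New unemployment rate = 7.07 / 149.01 = 4.74%.
Change = 4.74% − 6.78% = −2.04 percentage points.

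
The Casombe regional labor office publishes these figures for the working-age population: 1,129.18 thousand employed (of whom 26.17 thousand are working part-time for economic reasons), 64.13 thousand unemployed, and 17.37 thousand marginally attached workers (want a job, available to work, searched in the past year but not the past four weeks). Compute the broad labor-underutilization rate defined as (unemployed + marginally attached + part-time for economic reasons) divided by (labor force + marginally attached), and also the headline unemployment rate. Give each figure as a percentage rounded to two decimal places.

Labor force = 1,129.18 + 64.13 = 1,193.31 thousand.
Numerator = 64.13 + 17.37 + 26.17 = 107.67 thousand.
Denominator = 1,193.31 + 17.37 = 1,210.68 thousand.
Broad rate = 107.67 / 1,210.68 = 8.89%.
Headline unemployment rate = 64.13 / 1,193.31 = 5.37%.

Broad underutilization rate ≈ 8.89%; headline unemployment rate ≈ 5.37%.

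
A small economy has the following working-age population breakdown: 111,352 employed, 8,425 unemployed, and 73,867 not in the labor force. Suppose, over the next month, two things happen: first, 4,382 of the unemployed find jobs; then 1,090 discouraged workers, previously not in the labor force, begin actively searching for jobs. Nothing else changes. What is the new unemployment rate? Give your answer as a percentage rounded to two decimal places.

Initially, labor force = 111,352 + 8,425 = 119,777, so u = 8,425/119,777 = 7.03%.
After the first change, unemployed falls and employed rises by 4,382; labor force unchanged → E = 115,734, U = 4,043, labor force = 119,777.
After the second change, unemployed and labor force both rise by 1,090 → E = 115,734, U = 5,133, labor force = 120,867.
New unemployment rate = 5,133 / 120,867 = 4.25%.

New unemployment rate ≈ 4.25%.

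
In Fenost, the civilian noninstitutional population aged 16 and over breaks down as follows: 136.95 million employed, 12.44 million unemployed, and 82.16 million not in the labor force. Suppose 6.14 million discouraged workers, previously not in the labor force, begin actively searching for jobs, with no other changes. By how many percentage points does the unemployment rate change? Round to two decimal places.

Initially, labor force = 136.95 + 12.44 = 149.39 million, so u = 12.44/149.39 = 8.33%.
After the change, unemployed and labor force both rise by 6.14 → E = 136.95, U = 18.58, labor force = 155.53 million.
New unemployment rate = 18.58 / 155.53 = 11.95%.
Change = 11.95% − 8.33% = +3.62 percentage points.

The unemployment rate changes by +3.62 percentage points.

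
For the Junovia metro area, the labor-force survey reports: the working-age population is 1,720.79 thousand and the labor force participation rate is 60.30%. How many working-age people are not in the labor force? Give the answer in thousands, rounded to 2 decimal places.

About 683.15 thousand are not in the labor force.

Share not in the labor force = 1 − 0.6030 = 0.3970.
Not in labor force = 0.3970 × 1,720.79 ≈ 683.15 thousand.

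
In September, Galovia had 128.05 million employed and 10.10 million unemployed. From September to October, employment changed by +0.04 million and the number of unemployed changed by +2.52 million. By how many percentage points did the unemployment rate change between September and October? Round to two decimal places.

The unemployment rate changed by +1.66 percentage points.

September: labor force = 128.05 + 10.10 = 138.15; u = 10.10/138.15 = 7.31%.
October: labor force = 128.09 + 12.62 = 140.71; u = 12.62/140.71 = 8.97%.
Change = 8.97% − 7.31% = +1.66 pp.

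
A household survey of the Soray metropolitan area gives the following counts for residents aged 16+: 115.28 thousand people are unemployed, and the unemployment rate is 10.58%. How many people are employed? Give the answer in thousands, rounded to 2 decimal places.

About 974.32 thousand are employed.

Labor force = U / u = 115.28 / 0.1058 ≈ 1,089.60 thousand.
Employed = labor force − unemployed = 1,089.60 − 115.28 = 974.32 thousand.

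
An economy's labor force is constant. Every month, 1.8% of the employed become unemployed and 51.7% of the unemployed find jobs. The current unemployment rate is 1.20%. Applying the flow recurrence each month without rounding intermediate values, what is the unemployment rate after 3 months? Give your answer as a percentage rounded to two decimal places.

Unemployment rate after three months ≈ 3.15%.

With a fixed labor force, u_{t+1} = u_t + s·(1−u_t) − f·u_t = u_t·(1−s−f) + s.
Here 1−s−f = 0.465 and s = 0.018.
u_1 = 0.012000 × 0.465 + 0.018 = 0.023580.
u_2 = 0.023580 × 0.465 + 0.018 = 0.028965.
u_3 = 0.028965 × 0.465 + 0.018 = 0.031469.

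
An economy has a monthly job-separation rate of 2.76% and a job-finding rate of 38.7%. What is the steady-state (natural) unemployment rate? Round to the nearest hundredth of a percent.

Steady-state unemployment rate ≈ 6.66%.

At steady state the flows balance: s·E = f·U, so U/(E+U) = s/(s+f).
u* = 2.76 / (2.76 + 38.7) = 2.76 / 41.46 = 6.66%.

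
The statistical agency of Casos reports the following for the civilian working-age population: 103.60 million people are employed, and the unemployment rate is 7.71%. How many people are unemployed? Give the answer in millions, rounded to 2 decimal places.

About 8.65 million are unemployed.

Let U be the number unemployed. The labor force is E + U, and U/(E+U) = 0.0771.
So U = 0.0771 × 103.60 / (1 − 0.0771) = 7.9876 / 0.9229 ≈ 8.65 million.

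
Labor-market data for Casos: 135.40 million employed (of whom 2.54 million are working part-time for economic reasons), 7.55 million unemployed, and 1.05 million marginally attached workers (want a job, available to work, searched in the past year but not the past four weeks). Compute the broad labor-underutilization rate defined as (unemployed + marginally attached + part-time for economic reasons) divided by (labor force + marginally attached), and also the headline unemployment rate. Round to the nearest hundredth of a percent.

Labor force = 135.40 + 7.55 = 142.95 million.
Numerator = 7.55 + 1.05 + 2.54 = 11.14 million.
Denominator = 142.95 + 1.05 = 144.00 million.
Broad rate = 11.14 / 144.00 = 7.74%.
Headline unemployment rate = 7.55 / 142.95 = 5.28%.

Broad underutilization rate ≈ 7.74%; headline unemployment rate ≈ 5.28%.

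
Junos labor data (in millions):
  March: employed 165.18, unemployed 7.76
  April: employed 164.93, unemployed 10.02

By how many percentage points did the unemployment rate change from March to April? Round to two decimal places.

The unemployment rate changed by +1.24 percentage points.

March: labor force = 165.18 + 7.76 = 172.94; u = 7.76/172.94 = 4.49%.
April: labor force = 164.93 + 10.02 = 174.95; u = 10.02/174.95 = 5.73%.
Change = 5.73% − 4.49% = +1.24 pp.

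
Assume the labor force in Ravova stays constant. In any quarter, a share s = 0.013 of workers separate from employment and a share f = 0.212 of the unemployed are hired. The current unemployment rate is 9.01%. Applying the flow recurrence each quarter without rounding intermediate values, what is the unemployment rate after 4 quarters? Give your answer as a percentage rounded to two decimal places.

With a fixed labor force, u_{t+1} = u_t + s·(1−u_t) − f·u_t = u_t·(1−s−f) + s.
Here 1−s−f = 0.775 and s = 0.013.
u_1 = 0.090100 × 0.775 + 0.013 = 0.082827.
u_2 = 0.082827 × 0.775 + 0.013 = 0.077191.
u_3 = 0.077191 × 0.775 + 0.013 = 0.072823.
u_4 = 0.072823 × 0.775 + 0.013 = 0.069438.

Unemployment rate after four quarters ≈ 6.94%.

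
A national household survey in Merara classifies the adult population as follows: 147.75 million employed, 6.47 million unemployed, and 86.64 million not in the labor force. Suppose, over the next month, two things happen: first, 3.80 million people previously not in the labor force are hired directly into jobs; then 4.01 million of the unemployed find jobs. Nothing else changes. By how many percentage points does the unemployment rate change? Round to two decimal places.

The unemployment rate changes by −2.64 percentage points.

Initially, labor force = 147.75 + 6.47 = 154.22 million, so u = 6.47/154.22 = 4.20%.
After the first change, employed and labor force both rise by 3.80; unemployed unchanged → E = 151.55, U = 6.47, labor force = 158.02 million.
After the second change, unemployed falls and employed rises by 4.01; labor force unchanged → E = 155.56, U = 2.46, labor force = 158.02 million.
New unemployment rate = 2.46 / 158.02 = 1.56%.
Change = 1.56% − 4.20% = −2.64 percentage points.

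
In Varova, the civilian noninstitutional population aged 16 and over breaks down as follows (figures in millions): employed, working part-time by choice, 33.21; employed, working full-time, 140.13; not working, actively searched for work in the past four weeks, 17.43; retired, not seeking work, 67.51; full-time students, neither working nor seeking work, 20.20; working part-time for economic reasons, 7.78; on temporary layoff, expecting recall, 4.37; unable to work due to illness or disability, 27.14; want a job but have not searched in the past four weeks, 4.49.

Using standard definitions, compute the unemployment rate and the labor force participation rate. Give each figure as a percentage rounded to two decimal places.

Unemployment rate ≈ 10.74%; labor force participation rate ≈ 62.97%.

Employed = 33.21 + 140.13 + 7.78 = 181.12 million (anyone who worked, including part-time for economic reasons, counts as employed).
Unemployed = 17.43 + 4.37 = 21.80 million (jobless and actively searching, or on temporary layoff).
Labor force = 181.12 + 21.80 = 202.92 million.
Not in labor force = 67.51 + 20.20 + 27.14 + 4.49 = 119.34 million (those not working and not actively searching are outside the labor force — including those who want a job but have given up searching).
Civilian working-age population = 202.92 + 119.34 = 322.26 million.
Unemployment rate = 21.80 / 202.92 = 10.74%.
Labor force participation rate = 202.92 / 322.26 = 62.97%.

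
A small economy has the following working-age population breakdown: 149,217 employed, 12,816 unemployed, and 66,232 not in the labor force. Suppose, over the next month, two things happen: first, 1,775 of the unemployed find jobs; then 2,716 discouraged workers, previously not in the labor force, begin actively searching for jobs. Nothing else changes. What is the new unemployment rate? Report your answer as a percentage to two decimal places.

Initially, labor force = 149,217 + 12,816 = 162,033, so u = 12,816/162,033 = 7.91%.
After the first change, unemployed falls and employed rises by 1,775; labor force unchanged → E = 150,992, U = 11,041, labor force = 162,033.
After the second change, unemployed and labor force both rise by 2,716 → E = 150,992, U = 13,757, labor force = 164,749.
New unemployment rate = 13,757 / 164,749 = 8.35%.

New unemployment rate ≈ 8.35%.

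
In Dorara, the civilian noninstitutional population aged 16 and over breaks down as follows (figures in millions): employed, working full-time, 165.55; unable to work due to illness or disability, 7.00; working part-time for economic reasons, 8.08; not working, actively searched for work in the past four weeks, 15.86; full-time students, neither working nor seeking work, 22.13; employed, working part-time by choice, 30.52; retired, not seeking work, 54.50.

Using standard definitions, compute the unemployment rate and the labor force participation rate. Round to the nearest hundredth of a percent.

Employed = 165.55 + 8.08 + 30.52 = 204.15 million (anyone who worked, including part-time for economic reasons, counts as employed).
Unemployed = 15.86 million.
Labor force = 204.15 + 15.86 = 220.01 million.
Not in labor force = 7.00 + 22.13 + 54.50 = 83.63 million (those not working and not actively searching are outside the labor force).
Civilian working-age population = 220.01 + 83.63 = 303.64 million.
Unemployment rate = 15.86 / 220.01 = 7.21%.
Labor force participation rate = 220.01 / 303.64 = 72.46%.

Unemployment rate ≈ 7.21%; labor force participation rate ≈ 72.46%.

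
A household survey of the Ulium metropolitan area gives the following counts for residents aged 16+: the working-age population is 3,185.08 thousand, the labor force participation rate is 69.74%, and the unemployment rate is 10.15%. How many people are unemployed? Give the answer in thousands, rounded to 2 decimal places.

About 225.46 thousand are unemployed.

Labor force = 0.6974 × 3,185.08 = 2,221.27 thousand.
Unemployed = 0.1015 × 2,221.27 ≈ 225.46 thousand.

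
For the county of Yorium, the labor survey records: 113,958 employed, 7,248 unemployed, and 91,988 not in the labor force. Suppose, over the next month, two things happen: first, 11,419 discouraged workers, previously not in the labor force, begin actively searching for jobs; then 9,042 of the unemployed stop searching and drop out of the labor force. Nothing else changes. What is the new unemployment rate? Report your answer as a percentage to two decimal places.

New unemployment rate ≈ 7.79%.

Initially, labor force = 113,958 + 7,248 = 121,206, so u = 7,248/121,206 = 5.98%.
After the first change, unemployed and labor force both rise by 11,419 → E = 113,958, U = 18,667, labor force = 132,625.
After the second change, unemployed and labor force both fall by 9,042 → E = 113,958, U = 9,625, labor force = 123,583.
New unemployment rate = 9,625 / 123,583 = 7.79%.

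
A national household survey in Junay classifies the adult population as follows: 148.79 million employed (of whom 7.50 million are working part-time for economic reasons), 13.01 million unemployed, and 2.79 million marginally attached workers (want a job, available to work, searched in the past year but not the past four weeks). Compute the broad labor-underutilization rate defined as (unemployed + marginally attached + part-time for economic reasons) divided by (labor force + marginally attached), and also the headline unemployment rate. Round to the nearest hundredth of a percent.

Broad underutilization rate ≈ 14.16%; headline unemployment rate ≈ 8.04%.

Labor force = 148.79 + 13.01 = 161.80 million.
Numerator = 13.01 + 2.79 + 7.50 = 23.30 million.
Denominator = 161.80 + 2.79 = 164.59 million.
Broad rate = 23.30 / 164.59 = 14.16%.
Headline unemployment rate = 13.01 / 161.80 = 8.04%.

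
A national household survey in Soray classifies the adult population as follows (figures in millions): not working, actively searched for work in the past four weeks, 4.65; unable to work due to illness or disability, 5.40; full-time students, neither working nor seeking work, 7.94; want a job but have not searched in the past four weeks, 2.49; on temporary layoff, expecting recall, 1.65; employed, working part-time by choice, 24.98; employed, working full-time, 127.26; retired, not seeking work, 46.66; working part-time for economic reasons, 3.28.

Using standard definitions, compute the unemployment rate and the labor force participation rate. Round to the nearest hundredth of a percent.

Unemployment rate ≈ 3.89%; labor force participation rate ≈ 72.14%.

Employed = 24.98 + 127.26 + 3.28 = 155.52 million (anyone who worked, including part-time for economic reasons, counts as employed).
Unemployed = 4.65 + 1.65 = 6.30 million (jobless and actively searching, or on temporary layoff).
Labor force = 155.52 + 6.30 = 161.82 million.
Not in labor force = 5.40 + 7.94 + 2.49 + 46.66 = 62.49 million (those not working and not actively searching are outside the labor force — including those who want a job but have given up searching).
Civilian working-age population = 161.82 + 62.49 = 224.31 million.
Unemployment rate = 6.30 / 161.82 = 3.89%.
Labor force participation rate = 161.82 / 224.31 = 72.14%.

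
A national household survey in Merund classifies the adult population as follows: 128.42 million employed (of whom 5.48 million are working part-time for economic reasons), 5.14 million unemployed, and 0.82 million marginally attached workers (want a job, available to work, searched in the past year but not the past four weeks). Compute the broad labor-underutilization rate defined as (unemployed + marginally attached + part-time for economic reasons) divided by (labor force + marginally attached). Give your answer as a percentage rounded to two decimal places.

Labor force = 128.42 + 5.14 = 133.56 million.
Numerator = 5.14 + 0.82 + 5.48 = 11.44 million.
Denominator = 133.56 + 0.82 = 134.38 million.
Broad rate = 11.44 / 134.38 = 8.51%.

Broad underutilization rate ≈ 8.51%.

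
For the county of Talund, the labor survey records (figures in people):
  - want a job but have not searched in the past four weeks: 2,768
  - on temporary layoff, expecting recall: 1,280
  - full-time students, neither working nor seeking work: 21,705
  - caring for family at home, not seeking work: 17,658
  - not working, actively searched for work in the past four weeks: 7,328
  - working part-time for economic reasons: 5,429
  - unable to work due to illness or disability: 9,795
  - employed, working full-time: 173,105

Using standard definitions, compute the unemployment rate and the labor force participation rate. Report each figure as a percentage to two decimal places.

Unemployment rate ≈ 4.60%; labor force participation rate ≈ 78.28%.

Employed = 5,429 + 173,105 = 178,534 (anyone who worked, including part-time for economic reasons, counts as employed).
Unemployed = 1,280 + 7,328 = 8,608 (jobless and actively searching, or on temporary layoff).
Labor force = 178,534 + 8,608 = 187,142.
Not in labor force = 2,768 + 21,705 + 17,658 + 9,795 = 51,926 (those not working and not actively searching are outside the labor force — including those who want a job but have given up searching).
Civilian working-age population = 187,142 + 51,926 = 239,068.
Unemployment rate = 8,608 / 187,142 = 4.60%.
Labor force participation rate = 187,142 / 239,068 = 78.28%.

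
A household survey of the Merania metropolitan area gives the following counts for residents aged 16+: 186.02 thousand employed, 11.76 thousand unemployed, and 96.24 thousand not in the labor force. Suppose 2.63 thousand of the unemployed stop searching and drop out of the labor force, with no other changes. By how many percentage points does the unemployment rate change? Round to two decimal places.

Initially, labor force = 186.02 + 11.76 = 197.78 thousand, so u = 11.76/197.78 = 5.95%.
After the change, unemployed and labor force both fall by 2.63 → E = 186.02, U = 9.13, labor force = 195.15 thousand.
New unemployment rate = 9.13 / 195.15 = 4.68%.
Change = 4.68% − 5.95% = −1.27 percentage points.

The unemployment rate changes by −1.27 percentage points.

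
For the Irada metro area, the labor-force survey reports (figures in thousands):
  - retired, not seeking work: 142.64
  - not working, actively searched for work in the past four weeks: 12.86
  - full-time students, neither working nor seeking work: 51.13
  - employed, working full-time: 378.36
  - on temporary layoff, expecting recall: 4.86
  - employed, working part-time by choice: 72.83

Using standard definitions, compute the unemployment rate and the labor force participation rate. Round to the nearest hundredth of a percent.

Employed = 378.36 + 72.83 = 451.19 thousand.
Unemployed = 12.86 + 4.86 = 17.72 thousand (jobless and actively searching, or on temporary layoff).
Labor force = 451.19 + 17.72 = 468.91 thousand.
Not in labor force = 142.64 + 51.13 = 193.77 thousand (those not working and not actively searching are outside the labor force).
Civilian working-age population = 468.91 + 193.77 = 662.68 thousand.
Unemployment rate = 17.72 / 468.91 = 3.78%.
Labor force participation rate = 468.91 / 662.68 = 70.76%.

Unemployment rate ≈ 3.78%; labor force participation rate ≈ 70.76%.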